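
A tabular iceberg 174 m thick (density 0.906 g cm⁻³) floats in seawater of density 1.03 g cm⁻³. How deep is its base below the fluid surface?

Draft d = t ρ_obj/ρ_fluid = 174 m × 0.906/1.03 = 153 m.

153 m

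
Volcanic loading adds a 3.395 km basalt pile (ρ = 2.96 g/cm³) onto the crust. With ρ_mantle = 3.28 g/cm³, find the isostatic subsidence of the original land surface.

3.06 km

Subaerial loading: s = t ρ_load / ρ_m.
s = 3.395 km × 2.96/3.28 = 3.06 km.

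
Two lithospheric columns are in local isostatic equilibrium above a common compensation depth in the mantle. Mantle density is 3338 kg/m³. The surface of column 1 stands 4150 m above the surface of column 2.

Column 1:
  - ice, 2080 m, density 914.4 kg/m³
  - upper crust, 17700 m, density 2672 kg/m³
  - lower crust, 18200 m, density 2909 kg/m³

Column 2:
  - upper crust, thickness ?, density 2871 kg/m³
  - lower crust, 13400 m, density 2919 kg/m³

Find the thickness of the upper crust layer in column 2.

11100 m

Take the compensation level at the base of the deeper column (depth z_c below the surface of column 1) and equate Σ ρ_i t_i down to z_c; mantle fills any gap and the z_c terms cancel.
Column 1: 2080×914.4 + 17700×2672 + 18200×2909 + (z_c − 37980)×3338
Column 2: 4150×0 + x×2871 + 13400×2919 + (z_c − 4150 − 13400 − x)×3338
The z_c×3338 term appears on both sides and cancels. Collect the known terms of each column as K = Σ(ρt)_known − 3338 × (depth of known layers): K_1 = 102140152 − 3338×37980 = −24637088; K_2 = 39114600 − 3338×(4150 + 13400) = −19467300.
Balance: K_1 = K_2 − x×(3338 − 2871), so x = (K_2 − K_1)/(3338 − 2871) = 5169790/467 = 11100 m.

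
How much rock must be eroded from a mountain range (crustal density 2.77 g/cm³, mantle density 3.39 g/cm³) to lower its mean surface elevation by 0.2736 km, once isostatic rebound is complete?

1.5 km

Net drop Δ = e − u = e − e ρ_c/ρ_m = e (ρ_m − ρ_c)/ρ_m.
e = Δ ρ_m/(ρ_m − ρ_c) = 0.2736 km × 3.39/0.62 = 1.5 km.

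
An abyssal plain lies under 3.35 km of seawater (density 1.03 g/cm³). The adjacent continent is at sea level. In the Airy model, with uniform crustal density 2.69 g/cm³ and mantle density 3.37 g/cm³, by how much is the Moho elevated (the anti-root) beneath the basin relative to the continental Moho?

Isostatic balance requires: replacing crust with seawater at the top is compensated by replacing crust with mantle at the base: d (ρ_c − ρ_w) = a (ρ_m − ρ_c).
a = d (ρ_c − ρ_w)/(ρ_m − ρ_c) = 3.35 km × 1.66/0.68 = 8.18 km.

8.18 km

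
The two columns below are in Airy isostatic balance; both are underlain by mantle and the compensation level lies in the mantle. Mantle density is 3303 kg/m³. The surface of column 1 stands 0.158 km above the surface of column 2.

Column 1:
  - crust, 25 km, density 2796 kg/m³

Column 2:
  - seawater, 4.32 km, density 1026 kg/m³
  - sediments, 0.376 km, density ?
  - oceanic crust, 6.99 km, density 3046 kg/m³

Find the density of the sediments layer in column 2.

1920 kg/m³

Take the compensation level at the base of the deeper column (depth z_c below the surface of column 1) and equate Σ ρ_i t_i down to z_c; mantle fills any gap and the z_c terms cancel.
Column 1: 25×2796 + (z_c − 25)×3303
Column 2: 0.158×0 + 4.32×1026 + 0.376×ρ + 6.99×3046 + (z_c − 0.158 − 11.686)×3303
The z_c×3303 term appears on both sides and cancels. Collect the known terms of each column as K = Σ(ρt)_known − 3303 × (depth of known layers): K_1 = 69900 − 3303×25 = −12675; K_2 = 25723.86 − 3303×(0.158 + 11.686) = −13396.872.
Balance: K_1 = K_2 + 0.376×ρ, so ρ = (K_1 − K_2)/0.376 = 721.872/0.376 = 1920 kg/m³.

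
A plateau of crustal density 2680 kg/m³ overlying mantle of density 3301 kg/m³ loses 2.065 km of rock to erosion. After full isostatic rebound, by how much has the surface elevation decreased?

Rebound u = e ρ_c/ρ_m = 2.065 km × 2680/3301 = 1.677 km.
Net surface drop = e − u = 2.065 km − 1.677 km = e (ρ_m − ρ_c)/ρ_m = 0.388 km.

0.388 km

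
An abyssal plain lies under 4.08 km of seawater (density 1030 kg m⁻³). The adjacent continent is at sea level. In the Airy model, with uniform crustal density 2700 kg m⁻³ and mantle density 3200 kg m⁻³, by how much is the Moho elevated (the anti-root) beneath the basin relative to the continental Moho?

Isostatic balance requires: replacing crust with seawater at the top is compensated by replacing crust with mantle at the base: d (ρ_c − ρ_w) = a (ρ_m − ρ_c).
a = d (ρ_c − ρ_w)/(ρ_m − ρ_c) = 4.08 km × 1670/500 = 13.6 km.

13.6 km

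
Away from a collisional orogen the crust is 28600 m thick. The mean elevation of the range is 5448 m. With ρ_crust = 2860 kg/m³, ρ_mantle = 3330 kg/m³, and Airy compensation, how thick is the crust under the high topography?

67200 m

Root depth r = h ρ_c / (ρ_m − ρ_c) = 5448 m × 2860 / 470 = 33150 m.
Total thickness = T + h + r = 28600 m + 5448 m + 33150 m = 67200 m.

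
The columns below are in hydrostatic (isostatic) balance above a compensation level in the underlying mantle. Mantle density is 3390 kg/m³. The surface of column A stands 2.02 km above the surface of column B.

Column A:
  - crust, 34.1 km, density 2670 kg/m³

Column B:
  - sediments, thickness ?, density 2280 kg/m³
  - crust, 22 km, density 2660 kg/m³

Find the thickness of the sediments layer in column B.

1.48 km

Take the compensation level at the base of the deeper column (depth z_c below the surface of column A) and equate Σ ρ_i t_i down to z_c; mantle fills any gap and the z_c terms cancel.
Column A: 34.1×2670 + (z_c − 34.1)×3390
Column B: 2.02×0 + x×2280 + 22×2660 + (z_c − 2.02 − 22 − x)×3390
The z_c×3390 term appears on both sides and cancels. Collect the known terms of each column as K = Σ(ρt)_known − 3390 × (depth of known layers): K_A = 91047 − 3390×34.1 = −24552; K_B = 58520 − 3390×(2.02 + 22) = −22907.8.
Balance: K_A = K_B − x×(3390 − 2280), so x = (K_B − K_A)/(3390 − 2280) = 1644.2/1110 = 1.48 km.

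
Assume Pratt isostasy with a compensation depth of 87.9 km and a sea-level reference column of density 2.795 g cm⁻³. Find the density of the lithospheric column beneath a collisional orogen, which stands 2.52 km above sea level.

2.72 g cm⁻³

Pratt balance: ρ_ref D = ρ (D + h).
ρ = ρ_ref D/(D + h) = 2.795 × 87.9 km/(87.9 km + 2.52 km) = 2.72 g cm⁻³.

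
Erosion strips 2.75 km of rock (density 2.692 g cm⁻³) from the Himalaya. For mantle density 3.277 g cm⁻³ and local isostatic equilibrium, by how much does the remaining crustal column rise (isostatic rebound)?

Unloading: uplift u = e ρ_c/ρ_m = 2.75 km × 2.692/3.277 = 2.26 km.

2.26 km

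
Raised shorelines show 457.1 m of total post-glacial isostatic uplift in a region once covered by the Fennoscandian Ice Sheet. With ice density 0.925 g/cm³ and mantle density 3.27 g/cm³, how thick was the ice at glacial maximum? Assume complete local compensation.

u = t ρ_ice/ρ_m → t = u ρ_m/ρ_ice = 457.1 m × 3.27/0.925 = 1620 m.

1620 m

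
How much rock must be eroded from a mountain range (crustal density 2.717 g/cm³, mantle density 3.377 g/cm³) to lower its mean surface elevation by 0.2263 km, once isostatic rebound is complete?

1.16 km

Net drop Δ = e − u = e − e ρ_c/ρ_m = e (ρ_m − ρ_c)/ρ_m.
e = Δ ρ_m/(ρ_m − ρ_c) = 0.2263 km × 3.377/0.66 = 1.16 km.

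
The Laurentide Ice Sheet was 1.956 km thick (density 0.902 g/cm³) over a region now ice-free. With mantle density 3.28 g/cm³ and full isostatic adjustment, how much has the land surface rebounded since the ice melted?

Removing the load lets mantle flow back in; uplift u satisfies ρ_ice t = ρ_m u.
u = t ρ_ice/ρ_m = 1.956 km × 0.902/3.28 = 0.538 km.

0.538 km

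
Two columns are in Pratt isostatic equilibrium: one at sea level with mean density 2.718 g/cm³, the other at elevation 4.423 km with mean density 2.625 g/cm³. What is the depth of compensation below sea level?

125 km

ρ_ref D = ρ (D + h) → D (ρ_ref − ρ) = ρ h.
D = ρ h/(ρ_ref − ρ) = 2.625 × 4.423 km/(2.718 − 2.625) = 125 km.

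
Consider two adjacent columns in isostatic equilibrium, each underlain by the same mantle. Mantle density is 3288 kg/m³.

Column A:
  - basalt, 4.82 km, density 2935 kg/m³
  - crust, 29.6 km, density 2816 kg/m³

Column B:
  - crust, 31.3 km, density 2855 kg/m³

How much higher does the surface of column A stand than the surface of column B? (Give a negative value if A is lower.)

For any compensation level in the mantle, the mantle terms cancel and isostasy reduces to e = (Σt_A − Σt_B) − (Σ(ρt)_A − Σ(ρt)_B) / ρ_m.
Σt_A = 34.42 km; Σt_B = 31.3 km; Σ(ρt)_A = 97500.3; Σ(ρt)_B = 89361.5 (in km·kg/m³).
e = (34.42 − 31.3) − (97500.3 − 89361.5) / 3288 = 0.645 km.

0.645 km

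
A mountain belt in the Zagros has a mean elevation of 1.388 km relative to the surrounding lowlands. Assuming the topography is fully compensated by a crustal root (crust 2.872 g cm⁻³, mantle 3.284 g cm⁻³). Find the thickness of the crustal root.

Balancing pressure at the compensation depth: the weight of the topography is balanced by the buoyancy of the root, ρ_c h = (ρ_m − ρ_c) r.
r = h · ρ_c / (ρ_m − ρ_c) = 1.388 km × 2.872 / (3.284 − 2.872) = 9.68 km.

9.68 km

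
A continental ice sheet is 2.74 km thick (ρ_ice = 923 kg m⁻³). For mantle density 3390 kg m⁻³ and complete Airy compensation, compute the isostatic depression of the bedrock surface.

Isostatic balance requires: the ice load ρ_ice t is balanced by mantle displaced below, ρ_m s.
s = t ρ_ice / ρ_m = 2.74 km × 923/3390 = 0.746 km.

0.746 km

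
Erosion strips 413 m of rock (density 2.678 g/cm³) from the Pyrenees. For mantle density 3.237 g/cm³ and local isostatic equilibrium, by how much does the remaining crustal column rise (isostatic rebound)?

342 m

Unloading: uplift u = e ρ_c/ρ_m = 413 m × 2.678/3.237 = 342 m.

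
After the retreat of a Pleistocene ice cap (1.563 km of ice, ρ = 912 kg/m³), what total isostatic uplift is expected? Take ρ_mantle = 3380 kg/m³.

Removing the load lets mantle flow back in; uplift u satisfies ρ_ice t = ρ_m u.
u = t ρ_ice/ρ_m = 1.563 km × 912/3380 = 0.422 km.

0.422 km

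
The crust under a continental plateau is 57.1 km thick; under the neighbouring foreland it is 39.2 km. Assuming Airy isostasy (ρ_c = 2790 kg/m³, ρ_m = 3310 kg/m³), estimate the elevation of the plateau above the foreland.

Excess crust Δ = 57.1 km − 39.2 km = 17.9 km, split between elevation h and root r with h + r = Δ.
Airy balance ρ_c h = (ρ_m − ρ_c) r gives r = h ρ_c/(ρ_m − ρ_c), so h (1 + ρ_c/(ρ_m − ρ_c)) = Δ, i.e. h = Δ (ρ_m − ρ_c)/ρ_m.
h = 17.9 km × 520/3310 = 2.81 km.

2.81 km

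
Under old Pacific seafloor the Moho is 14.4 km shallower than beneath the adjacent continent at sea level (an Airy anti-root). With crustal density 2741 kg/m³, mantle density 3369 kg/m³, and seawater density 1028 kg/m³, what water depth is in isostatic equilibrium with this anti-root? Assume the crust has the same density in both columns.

5.28 km

Replacing a thickness d of crust by seawater at the top must be balanced by replacing crust with mantle at the base: d (ρ_c − ρ_w) = a (ρ_m − ρ_c).
d = a (ρ_m − ρ_c)/(ρ_c − ρ_w) = 14.4 km × 628/1713 = 5.28 km.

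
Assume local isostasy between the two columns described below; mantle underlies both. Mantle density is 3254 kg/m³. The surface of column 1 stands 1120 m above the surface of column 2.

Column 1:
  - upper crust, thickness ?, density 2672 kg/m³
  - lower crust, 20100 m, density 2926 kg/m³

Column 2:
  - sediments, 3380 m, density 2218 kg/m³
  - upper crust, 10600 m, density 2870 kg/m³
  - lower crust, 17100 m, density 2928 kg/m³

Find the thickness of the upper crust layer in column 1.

17500 m

Take the compensation level at the base of the deeper column (depth z_c below the surface of column 1) and equate Σ ρ_i t_i down to z_c; mantle fills any gap and the z_c terms cancel.
Column 1: x×2672 + 20100×2926 + (z_c − 20100 − x)×3254
Column 2: 1120×0 + 3380×2218 + 10600×2870 + 17100×2928 + (z_c − 1120 − 31080)×3254
The z_c×3254 term appears on both sides and cancels. Collect the known terms of each column as K = Σ(ρt)_known − 3254 × (depth of known layers): K_1 = 58812600 − 3254×20100 = −6592800; K_2 = 87987640 − 3254×(1120 + 31080) = −16791160.
Balance: K_1 − x×(3254 − 2672) = K_2, so x = (K_1 − K_2)/(3254 − 2672) = 10198400/582 = 17500 m.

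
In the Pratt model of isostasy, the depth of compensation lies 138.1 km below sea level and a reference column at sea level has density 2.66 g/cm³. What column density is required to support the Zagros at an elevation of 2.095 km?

2.62 g/cm³

Pratt balance: ρ_ref D = ρ (D + h).
ρ = ρ_ref D/(D + h) = 2.66 × 138.1 km/(138.1 km + 2.095 km) = 2.62 g/cm³.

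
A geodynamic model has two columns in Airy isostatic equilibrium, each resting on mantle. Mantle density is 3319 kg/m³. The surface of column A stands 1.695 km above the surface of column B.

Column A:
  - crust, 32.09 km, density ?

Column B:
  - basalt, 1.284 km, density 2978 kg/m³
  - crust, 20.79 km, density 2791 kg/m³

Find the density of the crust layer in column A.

Take the compensation level at the base of the deeper column (depth z_c below the surface of column A) and equate Σ ρ_i t_i down to z_c; mantle fills any gap and the z_c terms cancel.
Column A: 32.09×ρ + (z_c − 32.09)×3319
Column B: 1.695×0 + 1.284×2978 + 20.79×2791 + (z_c − 1.695 − 22.074)×3319
The z_c×3319 term appears on both sides and cancels. Collect the known terms of each column as K = Σ(ρt)_known − 3319 × (depth of known layers): K_A = 0 − 3319×32.09 = −106506.71; K_B = 61848.642 − 3319×(1.695 + 22.074) = −17040.669.
Balance: K_A + 32.09×ρ = K_B, so ρ = (K_B − K_A)/32.09 = 89466/32.09 = 2790 kg/m³.

2790 kg/m³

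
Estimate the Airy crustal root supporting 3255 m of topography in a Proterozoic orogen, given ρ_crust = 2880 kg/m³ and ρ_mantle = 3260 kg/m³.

24700 m

Isostatic balance requires: the weight of the topography is balanced by the buoyancy of the root, ρ_c h = (ρ_m − ρ_c) r.
r = h · ρ_c / (ρ_m − ρ_c) = 3255 m × 2880 / (3260 − 2880) = 24700 m.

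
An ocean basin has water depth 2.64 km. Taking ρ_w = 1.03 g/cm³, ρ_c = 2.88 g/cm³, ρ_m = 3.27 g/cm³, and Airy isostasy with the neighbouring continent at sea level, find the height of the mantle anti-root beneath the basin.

By Archimedes' principle applied to the lithosphere: replacing crust with seawater at the top is compensated by replacing crust with mantle at the base: d (ρ_c − ρ_w) = a (ρ_m − ρ_c).
a = d (ρ_c − ρ_w)/(ρ_m − ρ_c) = 2.64 km × 1.85/0.39 = 12.5 km.

12.5 km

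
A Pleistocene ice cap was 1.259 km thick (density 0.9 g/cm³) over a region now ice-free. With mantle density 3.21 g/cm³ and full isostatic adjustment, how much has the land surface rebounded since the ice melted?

Removing the load lets mantle flow back in; uplift u satisfies ρ_ice t = ρ_m u.
u = t ρ_ice/ρ_m = 1.259 km × 0.9/3.21 = 0.353 km.

0.353 km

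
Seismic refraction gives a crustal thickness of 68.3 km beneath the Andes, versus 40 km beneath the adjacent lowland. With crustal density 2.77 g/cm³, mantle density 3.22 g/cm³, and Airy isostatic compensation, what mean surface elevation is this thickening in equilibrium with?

Excess crust Δ = 68.3 km − 40 km = 28.3 km, split between elevation h and root r with h + r = Δ.
Airy balance ρ_c h = (ρ_m − ρ_c) r gives r = h ρ_c/(ρ_m − ρ_c), so h (1 + ρ_c/(ρ_m − ρ_c)) = Δ, i.e. h = Δ (ρ_m − ρ_c)/ρ_m.
h = 28.3 km × 0.45/3.22 = 3.95 km.

3.95 km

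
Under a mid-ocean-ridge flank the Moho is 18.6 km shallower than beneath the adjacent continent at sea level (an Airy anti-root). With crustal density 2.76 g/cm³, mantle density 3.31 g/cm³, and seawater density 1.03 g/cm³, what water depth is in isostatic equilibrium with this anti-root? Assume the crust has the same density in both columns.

Replacing a thickness d of crust by seawater at the top must be balanced by replacing crust with mantle at the base: d (ρ_c − ρ_w) = a (ρ_m − ρ_c).
d = a (ρ_m − ρ_c)/(ρ_c − ρ_w) = 18.6 km × 0.55/1.73 = 5.91 km.

5.91 km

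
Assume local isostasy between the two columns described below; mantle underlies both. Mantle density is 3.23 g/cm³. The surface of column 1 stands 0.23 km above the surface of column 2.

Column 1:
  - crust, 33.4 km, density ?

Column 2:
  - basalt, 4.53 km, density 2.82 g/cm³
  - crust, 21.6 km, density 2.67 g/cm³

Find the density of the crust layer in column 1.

2.79 g/cm³

Take the compensation level at the base of the deeper column (depth z_c below the surface of column 1) and equate Σ ρ_i t_i down to z_c; mantle fills any gap and the z_c terms cancel.
Column 1: 33.4×ρ + (z_c − 33.4)×3.23
Column 2: 0.23×0 + 4.53×2.82 + 21.6×2.67 + (z_c − 0.23 − 26.13)×3.23
The z_c×3.23 term appears on both sides and cancels. Collect the known terms of each column as K = Σ(ρt)_known − 3.23 × (depth of known layers): K_1 = 0 − 3.23×33.4 = −107.882; K_2 = 70.4466 − 3.23×(0.23 + 26.13) = −14.6962.
Balance: K_1 + 33.4×ρ = K_2, so ρ = (K_2 − K_1)/33.4 = 93.1858/33.4 = 2.79 g/cm³.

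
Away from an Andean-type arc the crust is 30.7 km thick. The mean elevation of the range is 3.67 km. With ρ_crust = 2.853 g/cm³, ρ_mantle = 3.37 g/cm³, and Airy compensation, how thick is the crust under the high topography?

Root depth r = h ρ_c / (ρ_m − ρ_c) = 3.67 km × 2.853 / 0.517 = 20.25 km.
Total thickness = T + h + r = 30.7 km + 3.67 km + 20.25 km = 54.6 km.

54.6 km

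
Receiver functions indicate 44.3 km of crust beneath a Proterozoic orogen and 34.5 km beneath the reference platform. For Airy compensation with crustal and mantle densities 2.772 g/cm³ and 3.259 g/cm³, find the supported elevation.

1.46 km

Excess crust Δ = 44.3 km − 34.5 km = 9.8 km, split between elevation h and root r with h + r = Δ.
Airy balance ρ_c h = (ρ_m − ρ_c) r gives r = h ρ_c/(ρ_m − ρ_c), so h (1 + ρ_c/(ρ_m − ρ_c)) = Δ, i.e. h = Δ (ρ_m − ρ_c)/ρ_m.
h = 9.8 km × 0.487/3.259 = 1.46 km.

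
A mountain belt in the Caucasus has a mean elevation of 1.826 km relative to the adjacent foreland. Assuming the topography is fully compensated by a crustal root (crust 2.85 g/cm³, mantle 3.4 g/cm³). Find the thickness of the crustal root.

9.46 km

Balancing pressure at the compensation depth: the weight of the topography is balanced by the buoyancy of the root, ρ_c h = (ρ_m − ρ_c) r.
r = h · ρ_c / (ρ_m − ρ_c) = 1.826 km × 2.85 / (3.4 − 2.85) = 9.46 km.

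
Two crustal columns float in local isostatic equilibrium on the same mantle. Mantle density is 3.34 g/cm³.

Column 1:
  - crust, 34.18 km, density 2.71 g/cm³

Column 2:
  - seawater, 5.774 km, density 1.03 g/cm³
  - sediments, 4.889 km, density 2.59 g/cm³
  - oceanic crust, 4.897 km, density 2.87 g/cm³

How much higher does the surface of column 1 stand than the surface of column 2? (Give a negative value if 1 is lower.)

0.667 km

For any compensation level in the mantle, the mantle terms cancel and isostasy reduces to e = (Σt_1 − Σt_2) − (Σ(ρt)_1 − Σ(ρt)_2) / ρ_m.
Σt_1 = 34.18 km; Σt_2 = 15.56 km; Σ(ρt)_1 = 92.6278; Σ(ρt)_2 = 32.66412 (in km·g/cm³).
e = (34.18 − 15.56) − (92.6278 − 32.66412) / 3.34 = 0.667 km.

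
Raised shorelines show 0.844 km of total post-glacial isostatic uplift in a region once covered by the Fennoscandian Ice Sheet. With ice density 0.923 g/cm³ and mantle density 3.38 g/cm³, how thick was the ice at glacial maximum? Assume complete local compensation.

u = t ρ_ice/ρ_m → t = u ρ_m/ρ_ice = 0.844 km × 3.38/0.923 = 3.09 km.

3.09 km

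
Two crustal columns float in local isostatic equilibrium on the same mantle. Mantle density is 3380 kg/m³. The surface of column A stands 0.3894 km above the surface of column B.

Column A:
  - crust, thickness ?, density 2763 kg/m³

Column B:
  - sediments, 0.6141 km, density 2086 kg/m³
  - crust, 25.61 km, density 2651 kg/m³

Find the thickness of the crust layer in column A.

33.7 km

Take the compensation level at the base of the deeper column (depth z_c below the surface of column A) and equate Σ ρ_i t_i down to z_c; mantle fills any gap and the z_c terms cancel.
Column A: x×2763 + (z_c − 0 − x)×3380
Column B: 0.3894×0 + 0.6141×2086 + 25.61×2651 + (z_c − 0.3894 − 26.2241)×3380
The z_c×3380 term appears on both sides and cancels. Collect the known terms of each column as K = Σ(ρt)_known − 3380 × (depth of known layers): K_A = 0 − 3380×0 = 0; K_B = 69173.1226 − 3380×(0.3894 + 26.2241) = −20780.5074.
Balance: K_A − x×(3380 − 2763) = K_B, so x = (K_A − K_B)/(3380 − 2763) = 20780.5/617 = 33.7 km.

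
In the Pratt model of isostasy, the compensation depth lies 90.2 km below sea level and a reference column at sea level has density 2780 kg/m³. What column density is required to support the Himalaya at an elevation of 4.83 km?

Pratt balance: ρ_ref D = ρ (D + h).
ρ = ρ_ref D/(D + h) = 2780 × 90.2 km/(90.2 km + 4.83 km) = 2640 kg/m³.

2640 kg/m³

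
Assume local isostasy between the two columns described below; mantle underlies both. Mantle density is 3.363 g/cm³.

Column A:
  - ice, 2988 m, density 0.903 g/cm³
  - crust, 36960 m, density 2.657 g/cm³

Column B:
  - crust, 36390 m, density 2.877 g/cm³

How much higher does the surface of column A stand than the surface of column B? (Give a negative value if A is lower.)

4690 m

For any compensation level in the mantle, the mantle terms cancel and isostasy reduces to e = (Σt_A − Σt_B) − (Σ(ρt)_A − Σ(ρt)_B) / ρ_m.
Σt_A = 39948 m; Σt_B = 36390 m; Σ(ρt)_A = 100900.884; Σ(ρt)_B = 104694.03 (in m·g/cm³).
e = (39948 − 36390) − (100900.884 − 104694.03) / 3.363 = 4690 m.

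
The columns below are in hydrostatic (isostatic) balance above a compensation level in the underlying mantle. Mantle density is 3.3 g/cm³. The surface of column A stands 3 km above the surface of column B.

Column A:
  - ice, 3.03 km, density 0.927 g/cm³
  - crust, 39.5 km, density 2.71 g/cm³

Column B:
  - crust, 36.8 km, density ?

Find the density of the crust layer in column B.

Take the compensation level at the base of the deeper column (depth z_c below the surface of column A) and equate Σ ρ_i t_i down to z_c; mantle fills any gap and the z_c terms cancel.
Column A: 3.03×0.927 + 39.5×2.71 + (z_c − 42.53)×3.3
Column B: 3×0 + 36.8×ρ + (z_c − 3 − 36.8)×3.3
The z_c×3.3 term appears on both sides and cancels. Collect the known terms of each column as K = Σ(ρt)_known − 3.3 × (depth of known layers): K_A = 109.85381 − 3.3×42.53 = −30.49519; K_B = 0 − 3.3×(3 + 36.8) = −131.34.
Balance: K_A = K_B + 36.8×ρ, so ρ = (K_A − K_B)/36.8 = 100.845/36.8 = 2.74 g/cm³.

2.74 g/cm³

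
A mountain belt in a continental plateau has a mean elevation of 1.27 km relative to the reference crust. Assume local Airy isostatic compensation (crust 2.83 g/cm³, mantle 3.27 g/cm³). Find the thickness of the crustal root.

Isostatic balance requires: the weight of the topography is balanced by the buoyancy of the root, ρ_c h = (ρ_m − ρ_c) r.
r = h · ρ_c / (ρ_m − ρ_c) = 1.27 km × 2.83 / (3.27 − 2.83) = 8.17 km.

8.17 km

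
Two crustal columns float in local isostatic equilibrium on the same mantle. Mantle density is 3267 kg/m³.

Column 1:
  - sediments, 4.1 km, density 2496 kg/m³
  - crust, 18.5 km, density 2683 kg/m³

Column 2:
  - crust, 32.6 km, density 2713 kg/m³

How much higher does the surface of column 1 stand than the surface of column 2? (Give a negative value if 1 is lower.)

−1.25 km

For any compensation level in the mantle, the mantle terms cancel and isostasy reduces to e = (Σt_1 − Σt_2) − (Σ(ρt)_1 − Σ(ρt)_2) / ρ_m.
Σt_1 = 22.6 km; Σt_2 = 32.6 km; Σ(ρt)_1 = 59869.1; Σ(ρt)_2 = 88443.8 (in km·kg/m³).
e = (22.6 − 32.6) − (59869.1 − 88443.8) / 3267 = −1.25 km.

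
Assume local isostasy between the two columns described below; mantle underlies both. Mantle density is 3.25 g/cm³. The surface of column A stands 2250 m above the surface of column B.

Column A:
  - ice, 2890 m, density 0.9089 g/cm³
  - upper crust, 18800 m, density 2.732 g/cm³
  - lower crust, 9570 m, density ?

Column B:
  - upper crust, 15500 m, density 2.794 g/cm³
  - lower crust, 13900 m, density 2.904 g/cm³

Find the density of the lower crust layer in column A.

2.97 g/cm³

Take the compensation level at the base of the deeper column (depth z_c below the surface of column A) and equate Σ ρ_i t_i down to z_c; mantle fills any gap and the z_c terms cancel.
Column A: 2890×0.9089 + 18800×2.732 + 9570×ρ + (z_c − 31260)×3.25
Column B: 2250×0 + 15500×2.794 + 13900×2.904 + (z_c − 2250 − 29400)×3.25
The z_c×3.25 term appears on both sides and cancels. Collect the known terms of each column as K = Σ(ρt)_known − 3.25 × (depth of known layers): K_A = 53988.321 − 3.25×31260 = −47606.679; K_B = 83672.6 − 3.25×(2250 + 29400) = −19189.9.
Balance: K_A + 9570×ρ = K_B, so ρ = (K_B − K_A)/9570 = 28416.8/9570 = 2.97 g/cm³.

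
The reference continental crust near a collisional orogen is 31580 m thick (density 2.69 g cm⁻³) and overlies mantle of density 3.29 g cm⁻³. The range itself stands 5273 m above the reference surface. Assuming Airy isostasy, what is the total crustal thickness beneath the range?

Root depth r = h ρ_c / (ρ_m − ρ_c) = 5273 m × 2.69 / 0.6 = 23640 m.
Total thickness = T + h + r = 31580 m + 5273 m + 23640 m = 60500 m.

60500 m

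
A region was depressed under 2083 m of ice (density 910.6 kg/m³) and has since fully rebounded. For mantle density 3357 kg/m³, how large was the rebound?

565 m

Removing the load lets mantle flow back in; uplift u satisfies ρ_ice t = ρ_m u.
u = t ρ_ice/ρ_m = 2083 m × 910.6/3357 = 565 m.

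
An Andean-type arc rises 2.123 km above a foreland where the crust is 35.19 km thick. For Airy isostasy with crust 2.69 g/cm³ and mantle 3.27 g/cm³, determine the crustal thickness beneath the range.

Root depth r = h ρ_c / (ρ_m − ρ_c) = 2.123 km × 2.69 / 0.58 = 9.846 km.
Total thickness = T + h + r = 35.19 km + 2.123 km + 9.846 km = 47.2 km.

47.2 km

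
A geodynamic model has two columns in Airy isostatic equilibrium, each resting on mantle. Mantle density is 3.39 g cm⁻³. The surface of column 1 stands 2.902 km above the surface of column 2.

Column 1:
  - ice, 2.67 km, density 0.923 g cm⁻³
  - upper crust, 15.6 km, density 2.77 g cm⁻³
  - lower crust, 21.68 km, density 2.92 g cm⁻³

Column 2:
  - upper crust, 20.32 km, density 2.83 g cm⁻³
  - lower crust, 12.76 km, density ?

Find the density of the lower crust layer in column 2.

2.98 g cm⁻³

Take the compensation level at the base of the deeper column (depth z_c below the surface of column 1) and equate Σ ρ_i t_i down to z_c; mantle fills any gap and the z_c terms cancel.
Column 1: 2.67×0.923 + 15.6×2.77 + 21.68×2.92 + (z_c − 39.95)×3.39
Column 2: 2.902×0 + 20.32×2.83 + 12.76×ρ + (z_c − 2.902 − 33.08)×3.39
The z_c×3.39 term appears on both sides and cancels. Collect the known terms of each column as K = Σ(ρt)_known − 3.39 × (depth of known layers): K_1 = 108.98201 − 3.39×39.95 = −26.44849; K_2 = 57.5056 − 3.39×(2.902 + 33.08) = −64.47338.
Balance: K_1 = K_2 + 12.76×ρ, so ρ = (K_1 − K_2)/12.76 = 38.0249/12.76 = 2.98 g cm⁻³.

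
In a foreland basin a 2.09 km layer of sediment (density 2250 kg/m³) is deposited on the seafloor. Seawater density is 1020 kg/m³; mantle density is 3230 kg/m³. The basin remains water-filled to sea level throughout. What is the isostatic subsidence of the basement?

1.16 km

Submarine loading: the sediment displaces seawater, and the subsidence is in turn flooded, so s (ρ_m − ρ_w) = t (ρ_sed − ρ_w).
s = 2.09 km × (2250 − 1020) / (3230 − 1020) = 1.16 km.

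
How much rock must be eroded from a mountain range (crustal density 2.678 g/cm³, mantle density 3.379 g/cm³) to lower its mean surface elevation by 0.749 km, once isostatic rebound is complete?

3.61 km

Net drop Δ = e − u = e − e ρ_c/ρ_m = e (ρ_m − ρ_c)/ρ_m.
e = Δ ρ_m/(ρ_m − ρ_c) = 0.749 km × 3.379/0.701 = 3.61 km.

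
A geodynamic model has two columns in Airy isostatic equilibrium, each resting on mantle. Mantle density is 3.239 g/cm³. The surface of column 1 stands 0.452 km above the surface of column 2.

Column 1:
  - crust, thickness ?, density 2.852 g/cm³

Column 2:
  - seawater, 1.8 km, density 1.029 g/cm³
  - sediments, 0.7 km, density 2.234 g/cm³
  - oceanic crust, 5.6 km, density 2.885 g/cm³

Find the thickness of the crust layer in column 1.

21 km

Take the compensation level at the base of the deeper column (depth z_c below the surface of column 1) and equate Σ ρ_i t_i down to z_c; mantle fills any gap and the z_c terms cancel.
Column 1: x×2.852 + (z_c − 0 − x)×3.239
Column 2: 0.452×0 + 1.8×1.029 + 0.7×2.234 + 5.6×2.885 + (z_c − 0.452 − 8.1)×3.239
The z_c×3.239 term appears on both sides and cancels. Collect the known terms of each column as K = Σ(ρt)_known − 3.239 × (depth of known layers): K_1 = 0 − 3.239×0 = 0; K_2 = 19.572 − 3.239×(0.452 + 8.1) = −8.127928.
Balance: K_1 − x×(3.239 − 2.852) = K_2, so x = (K_1 − K_2)/(3.239 − 2.852) = 8.12793/0.387 = 21 km.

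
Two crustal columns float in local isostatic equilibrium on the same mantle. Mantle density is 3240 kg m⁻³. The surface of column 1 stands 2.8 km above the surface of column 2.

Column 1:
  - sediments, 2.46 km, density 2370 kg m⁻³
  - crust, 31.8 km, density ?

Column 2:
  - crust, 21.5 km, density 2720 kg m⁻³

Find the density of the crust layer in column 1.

2670 kg m⁻³

Take the compensation level at the base of the deeper column (depth z_c below the surface of column 1) and equate Σ ρ_i t_i down to z_c; mantle fills any gap and the z_c terms cancel.
Column 1: 2.46×2370 + 31.8×ρ + (z_c − 34.26)×3240
Column 2: 2.8×0 + 21.5×2720 + (z_c − 2.8 − 21.5)×3240
The z_c×3240 term appears on both sides and cancels. Collect the known terms of each column as K = Σ(ρt)_known − 3240 × (depth of known layers): K_1 = 5830.2 − 3240×34.26 = −105172.2; K_2 = 58480 − 3240×(2.8 + 21.5) = −20252.
Balance: K_1 + 31.8×ρ = K_2, so ρ = (K_2 − K_1)/31.8 = 84920.2/31.8 = 2670 kg m⁻³.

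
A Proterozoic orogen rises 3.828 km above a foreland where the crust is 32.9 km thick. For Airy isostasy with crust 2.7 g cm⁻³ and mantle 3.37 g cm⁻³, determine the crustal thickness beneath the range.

Root depth r = h ρ_c / (ρ_m − ρ_c) = 3.828 km × 2.7 / 0.67 = 15.43 km.
Total thickness = T + h + r = 32.9 km + 3.828 km + 15.43 km = 52.2 km.

52.2 km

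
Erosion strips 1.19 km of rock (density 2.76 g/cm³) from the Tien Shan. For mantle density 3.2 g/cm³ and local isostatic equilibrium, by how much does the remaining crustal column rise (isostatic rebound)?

Unloading: uplift u = e ρ_c/ρ_m = 1.19 km × 2.76/3.2 = 1.03 km.

1.03 km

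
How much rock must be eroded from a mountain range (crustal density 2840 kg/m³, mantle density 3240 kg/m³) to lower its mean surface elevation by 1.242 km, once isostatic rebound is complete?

10.1 km

Net drop Δ = e − u = e − e ρ_c/ρ_m = e (ρ_m − ρ_c)/ρ_m.
e = Δ ρ_m/(ρ_m − ρ_c) = 1.242 km × 3240/400 = 10.1 km.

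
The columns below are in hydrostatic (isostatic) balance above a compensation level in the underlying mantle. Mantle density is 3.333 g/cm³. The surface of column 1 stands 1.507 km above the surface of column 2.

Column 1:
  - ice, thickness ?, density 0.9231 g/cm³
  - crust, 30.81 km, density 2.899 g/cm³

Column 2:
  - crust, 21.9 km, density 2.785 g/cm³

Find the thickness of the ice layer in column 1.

1.52 km

Take the compensation level at the base of the deeper column (depth z_c below the surface of column 1) and equate Σ ρ_i t_i down to z_c; mantle fills any gap and the z_c terms cancel.
Column 1: x×0.9231 + 30.81×2.899 + (z_c − 30.81 − x)×3.333
Column 2: 1.507×0 + 21.9×2.785 + (z_c − 1.507 − 21.9)×3.333
The z_c×3.333 term appears on both sides and cancels. Collect the known terms of each column as K = Σ(ρt)_known − 3.333 × (depth of known layers): K_1 = 89.31819 − 3.333×30.81 = −13.37154; K_2 = 60.9915 − 3.333×(1.507 + 21.9) = −17.024031.
Balance: K_1 − x×(3.333 − 0.9231) = K_2, so x = (K_1 − K_2)/(3.333 − 0.9231) = 3.65249/2.4099 = 1.52 km.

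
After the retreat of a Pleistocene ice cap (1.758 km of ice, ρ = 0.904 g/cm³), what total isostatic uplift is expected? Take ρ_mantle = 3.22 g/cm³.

0.494 km

Removing the load lets mantle flow back in; uplift u satisfies ρ_ice t = ρ_m u.
u = t ρ_ice/ρ_m = 1.758 km × 0.904/3.22 = 0.494 km.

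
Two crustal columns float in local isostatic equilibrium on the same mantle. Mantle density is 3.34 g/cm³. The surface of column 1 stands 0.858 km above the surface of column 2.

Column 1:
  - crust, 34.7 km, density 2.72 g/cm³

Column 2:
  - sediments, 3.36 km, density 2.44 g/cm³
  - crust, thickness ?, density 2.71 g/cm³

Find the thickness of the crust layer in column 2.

Take the compensation level at the base of the deeper column (depth z_c below the surface of column 1) and equate Σ ρ_i t_i down to z_c; mantle fills any gap and the z_c terms cancel.
Column 1: 34.7×2.72 + (z_c − 34.7)×3.34
Column 2: 0.858×0 + 3.36×2.44 + x×2.71 + (z_c − 0.858 − 3.36 − x)×3.34
The z_c×3.34 term appears on both sides and cancels. Collect the known terms of each column as K = Σ(ρt)_known − 3.34 × (depth of known layers): K_1 = 94.384 − 3.34×34.7 = −21.514; K_2 = 8.1984 − 3.34×(0.858 + 3.36) = −5.88972.
Balance: K_1 = K_2 − x×(3.34 − 2.71), so x = (K_2 − K_1)/(3.34 − 2.71) = 15.6243/0.63 = 24.8 km.

24.8 km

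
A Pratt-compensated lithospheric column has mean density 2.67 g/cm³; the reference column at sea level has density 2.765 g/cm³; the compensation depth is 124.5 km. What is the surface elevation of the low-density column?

4.43 km

ρ_ref D = ρ (D + h) → h = D (ρ_ref − ρ)/ρ.
h = 124.5 km × (2.765 − 2.67)/2.67 = 4.43 km.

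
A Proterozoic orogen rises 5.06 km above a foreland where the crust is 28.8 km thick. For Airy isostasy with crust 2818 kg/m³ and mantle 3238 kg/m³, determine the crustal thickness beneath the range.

67.8 km

Root depth r = h ρ_c / (ρ_m − ρ_c) = 5.06 km × 2818 / 420 = 33.95 km.
Total thickness = T + h + r = 28.8 km + 5.06 km + 33.95 km = 67.8 km.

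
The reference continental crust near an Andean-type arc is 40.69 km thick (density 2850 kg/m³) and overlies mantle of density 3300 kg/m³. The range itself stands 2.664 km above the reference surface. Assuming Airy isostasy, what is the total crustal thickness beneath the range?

60.2 km

Root depth r = h ρ_c / (ρ_m − ρ_c) = 2.664 km × 2850 / 450 = 16.87 km.
Total thickness = T + h + r = 40.69 km + 2.664 km + 16.87 km = 60.2 km.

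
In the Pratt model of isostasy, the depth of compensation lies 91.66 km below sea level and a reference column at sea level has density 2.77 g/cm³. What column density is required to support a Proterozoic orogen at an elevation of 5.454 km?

Pratt balance: ρ_ref D = ρ (D + h).
ρ = ρ_ref D/(D + h) = 2.77 × 91.66 km/(91.66 km + 5.454 km) = 2.61 g/cm³.

2.61 g/cm³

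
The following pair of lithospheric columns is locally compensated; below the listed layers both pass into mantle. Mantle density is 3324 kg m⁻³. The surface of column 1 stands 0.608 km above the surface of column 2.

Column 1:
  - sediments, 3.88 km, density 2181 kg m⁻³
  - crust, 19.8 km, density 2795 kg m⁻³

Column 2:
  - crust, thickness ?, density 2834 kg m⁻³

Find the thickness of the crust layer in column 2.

Take the compensation level at the base of the deeper column (depth z_c below the surface of column 1) and equate Σ ρ_i t_i down to z_c; mantle fills any gap and the z_c terms cancel.
Column 1: 3.88×2181 + 19.8×2795 + (z_c − 23.68)×3324
Column 2: 0.608×0 + x×2834 + (z_c − 0.608 − 0 − x)×3324
The z_c×3324 term appears on both sides and cancels. Collect the known terms of each column as K = Σ(ρt)_known − 3324 × (depth of known layers): K_1 = 63803.28 − 3324×23.68 = −14909.04; K_2 = 0 − 3324×(0.608 + 0) = −2020.992.
Balance: K_1 = K_2 − x×(3324 − 2834), so x = (K_2 − K_1)/(3324 − 2834) = 12888/490 = 26.3 km.

26.3 km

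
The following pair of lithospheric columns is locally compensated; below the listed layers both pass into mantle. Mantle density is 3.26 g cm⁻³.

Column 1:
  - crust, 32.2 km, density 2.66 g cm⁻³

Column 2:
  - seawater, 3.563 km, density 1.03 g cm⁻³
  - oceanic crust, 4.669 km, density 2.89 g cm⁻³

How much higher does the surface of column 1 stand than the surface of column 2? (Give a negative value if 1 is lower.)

For any compensation level in the mantle, the mantle terms cancel and isostasy reduces to e = (Σt_1 − Σt_2) − (Σ(ρt)_1 − Σ(ρt)_2) / ρ_m.
Σt_1 = 32.2 km; Σt_2 = 8.232 km; Σ(ρt)_1 = 85.652; Σ(ρt)_2 = 17.1633 (in km·g cm⁻³).
e = (32.2 − 8.232) − (85.652 − 17.1633) / 3.26 = 2.96 km.

2.96 km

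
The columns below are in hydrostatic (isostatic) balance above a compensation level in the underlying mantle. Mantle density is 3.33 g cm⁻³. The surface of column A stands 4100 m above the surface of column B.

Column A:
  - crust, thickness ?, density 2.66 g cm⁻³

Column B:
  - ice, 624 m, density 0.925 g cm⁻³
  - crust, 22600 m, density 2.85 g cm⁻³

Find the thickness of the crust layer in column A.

38800 m

Take the compensation level at the base of the deeper column (depth z_c below the surface of column A) and equate Σ ρ_i t_i down to z_c; mantle fills any gap and the z_c terms cancel.
Column A: x×2.66 + (z_c − 0 − x)×3.33
Column B: 4100×0 + 624×0.925 + 22600×2.85 + (z_c − 4100 − 23224)×3.33
The z_c×3.33 term appears on both sides and cancels. Collect the known terms of each column as K = Σ(ρt)_known − 3.33 × (depth of known layers): K_A = 0 − 3.33×0 = 0; K_B = 64987.2 − 3.33×(4100 + 23224) = −26001.72.
Balance: K_A − x×(3.33 − 2.66) = K_B, so x = (K_A − K_B)/(3.33 − 2.66) = 26001.7/0.67 = 38800 m.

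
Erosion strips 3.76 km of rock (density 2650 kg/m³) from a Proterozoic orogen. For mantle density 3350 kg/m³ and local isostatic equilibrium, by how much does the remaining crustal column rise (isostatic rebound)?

Unloading: uplift u = e ρ_c/ρ_m = 3.76 km × 2650/3350 = 2.97 km.

2.97 km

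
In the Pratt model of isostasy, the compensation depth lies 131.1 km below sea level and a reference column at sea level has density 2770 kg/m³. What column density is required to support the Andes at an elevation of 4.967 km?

2670 kg/m³

Pratt balance: ρ_ref D = ρ (D + h).
ρ = ρ_ref D/(D + h) = 2770 × 131.1 km/(131.1 km + 4.967 km) = 2670 kg/m³.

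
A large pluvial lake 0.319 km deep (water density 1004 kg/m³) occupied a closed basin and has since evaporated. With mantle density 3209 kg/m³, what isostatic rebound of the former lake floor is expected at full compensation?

u = d ρ_w/ρ_m = 0.319 km × 1004/3209 = 0.0998 km.

0.0998 km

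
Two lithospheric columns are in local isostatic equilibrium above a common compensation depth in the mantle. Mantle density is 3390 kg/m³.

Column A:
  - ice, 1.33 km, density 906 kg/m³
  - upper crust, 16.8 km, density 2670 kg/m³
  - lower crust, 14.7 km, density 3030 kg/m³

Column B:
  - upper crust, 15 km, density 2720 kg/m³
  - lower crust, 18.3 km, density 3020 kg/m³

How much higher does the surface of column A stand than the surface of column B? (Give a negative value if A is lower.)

For any compensation level in the mantle, the mantle terms cancel and isostasy reduces to e = (Σt_A − Σt_B) − (Σ(ρt)_A − Σ(ρt)_B) / ρ_m.
Σt_A = 32.83 km; Σt_B = 33.3 km; Σ(ρt)_A = 90601.98; Σ(ρt)_B = 96066 (in km·kg/m³).
e = (32.83 − 33.3) − (90601.98 − 96066) / 3390 = 1.14 km.

1.14 km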